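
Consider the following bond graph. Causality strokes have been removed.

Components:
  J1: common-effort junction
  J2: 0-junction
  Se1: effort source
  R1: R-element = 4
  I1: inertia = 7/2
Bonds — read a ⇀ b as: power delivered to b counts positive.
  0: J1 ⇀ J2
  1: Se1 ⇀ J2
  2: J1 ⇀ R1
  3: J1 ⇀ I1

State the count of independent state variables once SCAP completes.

#1 stroke→J2  (Se1: effort source, stroke at far end)
#0 stroke→J1  (J2 effort already set via bond 1)
#2 stroke→R1  (J1 effort already set via bond 0)
#3 stroke→I1  (J1: bond 0 brought effort, rest push out)

1  (I1 all integral)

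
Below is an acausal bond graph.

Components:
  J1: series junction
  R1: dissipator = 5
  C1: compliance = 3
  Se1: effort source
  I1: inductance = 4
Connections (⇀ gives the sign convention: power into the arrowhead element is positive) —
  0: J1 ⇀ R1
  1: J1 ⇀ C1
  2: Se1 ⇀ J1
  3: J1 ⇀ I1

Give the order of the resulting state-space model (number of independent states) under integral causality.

2  (C1, I1 all integral)

#2 stroke→J1  (Se1 fixes effort; stroke away)
#1 stroke→J1  (C1 outputs effort q/C1)
#3 stroke→I1  (I1: I, integral causality)
#0 stroke→J1  (common-f at J1 fixed by 3)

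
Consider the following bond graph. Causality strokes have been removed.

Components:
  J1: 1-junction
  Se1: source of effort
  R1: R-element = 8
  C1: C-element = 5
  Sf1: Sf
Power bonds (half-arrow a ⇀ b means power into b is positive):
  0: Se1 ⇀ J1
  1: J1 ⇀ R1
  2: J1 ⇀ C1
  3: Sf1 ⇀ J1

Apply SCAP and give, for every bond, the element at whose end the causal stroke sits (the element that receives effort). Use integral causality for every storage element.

bond 0 stroke at J1  (Se1 (Se) sets effort on bond)
bond 3 stroke at Sf1  (source Sf1 imposes f)
bond 1 stroke at J1  (common-f at J1 fixed by 3)
bond 2 stroke at J1  (J1: bond 3 brought flow, rest push out)

#0 stroke at J1
#1 stroke at J1
#2 stroke at J1
#3 stroke at Sf1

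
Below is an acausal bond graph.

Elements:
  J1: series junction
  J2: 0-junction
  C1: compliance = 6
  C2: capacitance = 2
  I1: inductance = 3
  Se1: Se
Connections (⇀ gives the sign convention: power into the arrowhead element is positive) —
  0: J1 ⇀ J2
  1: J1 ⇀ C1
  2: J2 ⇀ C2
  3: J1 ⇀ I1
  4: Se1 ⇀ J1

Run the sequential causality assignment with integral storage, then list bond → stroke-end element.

b4 |J1  (Se1 fixes effort; stroke away)
b1 |J1  (prefer integral on C1)
b2 |J2  (prefer integral on C2)
b0 |J1  (J2: bond 2 brought effort, rest push out)
b3 |I1  (J1 needs exactly one f-in)

b0 |J1
b1 |J1
b2 |J2
b3 |I1
b4 |J1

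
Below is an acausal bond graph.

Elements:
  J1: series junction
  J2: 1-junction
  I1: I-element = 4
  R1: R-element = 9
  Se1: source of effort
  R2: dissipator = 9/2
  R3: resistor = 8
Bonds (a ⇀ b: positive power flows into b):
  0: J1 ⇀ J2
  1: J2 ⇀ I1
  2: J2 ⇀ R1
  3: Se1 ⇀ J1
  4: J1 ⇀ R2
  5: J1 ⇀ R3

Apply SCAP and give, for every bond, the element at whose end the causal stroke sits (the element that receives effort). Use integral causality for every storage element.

β3 |J1  (Se1: effort source, stroke at far end)
β1 |I1  (prefer integral on I1)
β0 |J2  (J2: bond 1 brought flow, rest push out)
β2 |J2  (1-jn J2 has f-setter on 1)
β4 |J1  (J1 flow already set via bond 0)
β5 |J1  (J1 flow already set via bond 0)

β0 stroke at J2
β1 stroke at I1
β2 stroke at J2
β3 stroke at J1
β4 stroke at J1
β5 stroke at J1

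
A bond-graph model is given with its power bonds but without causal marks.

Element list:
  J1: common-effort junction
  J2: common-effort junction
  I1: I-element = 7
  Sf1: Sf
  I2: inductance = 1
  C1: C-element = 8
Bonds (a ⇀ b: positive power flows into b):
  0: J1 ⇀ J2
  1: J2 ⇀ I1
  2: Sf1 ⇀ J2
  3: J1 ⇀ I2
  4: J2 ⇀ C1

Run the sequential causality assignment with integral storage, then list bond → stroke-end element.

β2 stroke→Sf1  (Sf1 fixes flow; stroke at Sf1)
β1 stroke→I1  (I1 integral (f out))
β3 stroke→I2  (prefer integral on I2)
β0 stroke→J1  (J1: last free bond brings effort in)
β4 stroke→J2  (only one effort-in slot at J2)

#0 stroke→J1
#1 stroke→I1
#2 stroke→Sf1
#3 stroke→I2
#4 stroke→J2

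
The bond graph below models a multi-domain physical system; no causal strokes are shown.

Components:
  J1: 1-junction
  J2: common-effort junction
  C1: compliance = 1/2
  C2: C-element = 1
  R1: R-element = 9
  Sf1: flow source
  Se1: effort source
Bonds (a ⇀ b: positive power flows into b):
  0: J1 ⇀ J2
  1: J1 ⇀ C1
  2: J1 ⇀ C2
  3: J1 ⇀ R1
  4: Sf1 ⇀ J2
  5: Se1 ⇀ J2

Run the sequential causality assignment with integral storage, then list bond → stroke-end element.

bond 0 →J1
bond 1 →J1
bond 2 →J1
bond 3 →R1
bond 4 →Sf1
bond 5 →J2

β4 stroke at Sf1  (source Sf1 imposes f)
β5 stroke at J2  (source Se1 imposes e)
β0 stroke at J1  (common-e at J2 fixed by 5)
β1 stroke at J1  (C1 integral (e out))
β2 stroke at J1  (C2: C, integral causality)
β3 stroke at R1  (only one flow-in slot at J1)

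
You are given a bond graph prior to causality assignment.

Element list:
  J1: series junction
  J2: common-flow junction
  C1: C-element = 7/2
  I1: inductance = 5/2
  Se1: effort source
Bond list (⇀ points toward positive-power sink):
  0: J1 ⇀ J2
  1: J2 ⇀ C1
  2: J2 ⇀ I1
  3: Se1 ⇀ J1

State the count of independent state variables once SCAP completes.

2  (C1, I1 all integral)

#3 stroke at J1  (Se1 fixes effort; stroke away)
#0 stroke at J2  (J1 needs exactly one f-in)
#1 stroke at J2  (C1 integral (e out))
#2 stroke at I1  (only one flow-in slot at J2)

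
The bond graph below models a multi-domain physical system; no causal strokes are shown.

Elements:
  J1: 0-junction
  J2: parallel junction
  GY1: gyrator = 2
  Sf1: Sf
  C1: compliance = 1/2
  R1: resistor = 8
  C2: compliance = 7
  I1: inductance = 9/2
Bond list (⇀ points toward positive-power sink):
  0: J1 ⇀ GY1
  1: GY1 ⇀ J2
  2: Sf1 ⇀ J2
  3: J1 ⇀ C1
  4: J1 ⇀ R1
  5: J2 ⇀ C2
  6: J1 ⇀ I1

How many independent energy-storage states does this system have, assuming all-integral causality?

3  (C1, C2, I1 all integral)

β2 stroke→Sf1  (Sf1: flow source, stroke at near end)
β3 stroke→J1  (C1 integral (e out))
β0 stroke→GY1  (J1: bond 3 brought effort, rest push out)
β4 stroke→R1  (0-jn J1 has e-setter on 3)
β6 stroke→I1  (J1: bond 3 brought effort, rest push out)
β1 stroke→GY1  (GY1 both-in/both-out from 0)
β5 stroke→J2  (only one effort-in slot at J2)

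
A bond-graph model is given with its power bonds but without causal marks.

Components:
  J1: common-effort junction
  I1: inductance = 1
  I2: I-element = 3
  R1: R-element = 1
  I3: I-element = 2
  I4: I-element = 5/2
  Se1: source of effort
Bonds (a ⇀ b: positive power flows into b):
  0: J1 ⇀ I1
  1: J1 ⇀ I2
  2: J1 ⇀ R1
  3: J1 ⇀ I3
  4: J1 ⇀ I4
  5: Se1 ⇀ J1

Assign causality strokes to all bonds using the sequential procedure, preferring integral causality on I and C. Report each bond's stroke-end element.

bond 0 →I1
bond 1 →I2
bond 2 →R1
bond 3 →I3
bond 4 →I4
bond 5 →J1

β5 stroke→J1  (Se1 fixes effort; stroke away)
β0 stroke→I1  (J1 effort already set via bond 5)
β1 stroke→I2  (J1 effort already set via bond 5)
β2 stroke→R1  (common-e at J1 fixed by 5)
β3 stroke→I3  (J1 effort already set via bond 5)
β4 stroke→I4  (0-jn J1 has e-setter on 5)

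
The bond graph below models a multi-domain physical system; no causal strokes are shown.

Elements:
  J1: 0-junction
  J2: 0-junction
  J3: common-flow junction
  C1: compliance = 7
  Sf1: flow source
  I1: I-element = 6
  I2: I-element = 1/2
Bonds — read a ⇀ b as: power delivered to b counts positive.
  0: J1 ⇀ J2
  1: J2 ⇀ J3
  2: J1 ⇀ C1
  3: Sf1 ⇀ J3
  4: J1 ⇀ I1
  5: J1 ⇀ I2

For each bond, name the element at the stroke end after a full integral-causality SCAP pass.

b3 |Sf1  (Sf1: flow source, stroke at near end)
b1 |J3  (common-f at J3 fixed by 3)
b0 |J2  (closing 0-jn rule on J2)
b2 |J1  (C1 integral (e out))
b4 |I1  (common-e at J1 fixed by 2)
b5 |I2  (J1 effort already set via bond 2)

β0 →J2
β1 →J3
β2 →J1
β3 →Sf1
β4 →I1
β5 →I2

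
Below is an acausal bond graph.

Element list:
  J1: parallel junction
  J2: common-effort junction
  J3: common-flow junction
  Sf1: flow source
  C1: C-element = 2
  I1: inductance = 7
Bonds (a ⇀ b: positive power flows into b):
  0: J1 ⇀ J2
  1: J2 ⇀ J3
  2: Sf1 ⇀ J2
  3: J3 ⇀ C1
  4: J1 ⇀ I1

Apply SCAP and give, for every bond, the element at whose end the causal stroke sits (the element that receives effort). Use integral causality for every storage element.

bond 0 stroke→J1
bond 1 stroke→J2
bond 2 stroke→Sf1
bond 3 stroke→J3
bond 4 stroke→I1

β2 →Sf1  (Sf1 (Sf) sets flow on bond)
β3 →J3  (prefer integral on C1)
β1 →J2  (J3: last free bond brings flow in)
β0 →J1  (J2: bond 1 brought effort, rest push out)
β4 →I1  (common-e at J1 fixed by 0)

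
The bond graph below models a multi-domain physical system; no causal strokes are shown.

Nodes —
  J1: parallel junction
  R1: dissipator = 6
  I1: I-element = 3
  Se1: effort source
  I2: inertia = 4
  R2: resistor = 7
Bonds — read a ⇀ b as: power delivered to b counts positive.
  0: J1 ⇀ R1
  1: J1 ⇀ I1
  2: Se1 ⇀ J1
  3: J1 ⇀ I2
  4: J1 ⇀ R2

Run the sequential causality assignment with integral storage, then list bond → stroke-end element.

b0 stroke→R1
b1 stroke→I1
b2 stroke→J1
b3 stroke→I2
b4 stroke→R2

b2 |J1  (Se1 (Se) sets effort on bond)
b0 |R1  (common-e at J1 fixed by 2)
b1 |I1  (common-e at J1 fixed by 2)
b3 |I2  (J1: bond 2 brought effort, rest push out)
b4 |R2  (J1: bond 2 brought effort, rest push out)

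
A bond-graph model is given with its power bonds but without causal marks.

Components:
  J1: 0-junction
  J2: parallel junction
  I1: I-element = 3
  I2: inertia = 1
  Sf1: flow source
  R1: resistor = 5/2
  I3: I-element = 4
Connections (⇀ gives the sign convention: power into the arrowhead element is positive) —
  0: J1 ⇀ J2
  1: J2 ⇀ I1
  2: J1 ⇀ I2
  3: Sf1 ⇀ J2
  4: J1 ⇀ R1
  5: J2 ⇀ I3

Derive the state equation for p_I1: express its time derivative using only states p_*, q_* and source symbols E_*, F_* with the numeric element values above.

β3 →Sf1  (Sf1 fixes flow; stroke at Sf1)
β1 →I1  (I1 outputs flow p/I1)
β2 →I2  (I2: I, integral causality)
β5 →I3  (I3 outputs flow p/I3)
β0 →J2  (J2 needs exactly one e-in)
β4 →J1  (closing 0-jn rule on J1)

dp_I1/dt = 5*F_Sf1/2 - 5*p_I1/6 - 5*p_I2/2 - 5*p_I3/8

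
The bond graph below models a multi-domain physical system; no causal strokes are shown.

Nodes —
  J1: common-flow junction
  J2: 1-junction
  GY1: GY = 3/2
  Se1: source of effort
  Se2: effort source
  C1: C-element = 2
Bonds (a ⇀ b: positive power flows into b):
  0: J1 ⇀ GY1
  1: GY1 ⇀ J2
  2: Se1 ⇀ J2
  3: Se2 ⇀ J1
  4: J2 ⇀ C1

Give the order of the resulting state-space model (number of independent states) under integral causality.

1  (C1 all integral)

#2 stroke→J2  (Se1: effort source, stroke at far end)
#3 stroke→J1  (Se2 (Se) sets effort on bond)
#0 stroke→GY1  (only one flow-in slot at J1)
#1 stroke→GY1  (GY1 both-in/both-out from 0)
#4 stroke→J2  (1-jn J2 has f-setter on 1)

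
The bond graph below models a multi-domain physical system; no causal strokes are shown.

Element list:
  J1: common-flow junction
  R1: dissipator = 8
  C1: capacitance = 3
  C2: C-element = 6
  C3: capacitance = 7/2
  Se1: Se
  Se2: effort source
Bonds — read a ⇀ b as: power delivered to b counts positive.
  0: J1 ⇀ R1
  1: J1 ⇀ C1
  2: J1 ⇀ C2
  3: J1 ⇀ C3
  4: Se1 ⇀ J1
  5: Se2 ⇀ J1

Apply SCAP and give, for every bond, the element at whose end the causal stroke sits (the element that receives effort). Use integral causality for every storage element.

b0 stroke→R1
b1 stroke→J1
b2 stroke→J1
b3 stroke→J1
b4 stroke→J1
b5 stroke→J1

#4 stroke at J1  (Se1: effort source, stroke at far end)
#5 stroke at J1  (Se2: effort source, stroke at far end)
#1 stroke at J1  (prefer integral on C1)
#2 stroke at J1  (C2: C, integral causality)
#3 stroke at J1  (C3 integral (e out))
#0 stroke at R1  (only one flow-in slot at J1)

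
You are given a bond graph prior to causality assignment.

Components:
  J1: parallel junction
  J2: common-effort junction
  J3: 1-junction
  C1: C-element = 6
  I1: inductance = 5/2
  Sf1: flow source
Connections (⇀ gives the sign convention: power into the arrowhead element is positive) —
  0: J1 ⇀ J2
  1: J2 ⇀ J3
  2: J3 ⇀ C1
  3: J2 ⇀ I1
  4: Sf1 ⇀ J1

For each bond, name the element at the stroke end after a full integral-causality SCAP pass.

bond 0 stroke→J1
bond 1 stroke→J2
bond 2 stroke→J3
bond 3 stroke→I1
bond 4 stroke→Sf1

b4 →Sf1  (Sf1 (Sf) sets flow on bond)
b0 →J1  (J1: last free bond brings effort in)
b2 →J3  (C1 outputs effort q/C1)
b1 →J2  (J3 needs exactly one f-in)
b3 →I1  (common-e at J2 fixed by 1)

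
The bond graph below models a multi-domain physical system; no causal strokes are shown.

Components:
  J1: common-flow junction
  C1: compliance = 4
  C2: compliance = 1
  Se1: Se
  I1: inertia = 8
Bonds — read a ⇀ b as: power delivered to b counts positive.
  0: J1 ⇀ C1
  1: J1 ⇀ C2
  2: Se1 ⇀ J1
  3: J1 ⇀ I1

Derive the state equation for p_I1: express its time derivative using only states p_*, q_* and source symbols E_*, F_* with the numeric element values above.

b2 stroke at J1  (Se1 fixes effort; stroke away)
b0 stroke at J1  (C1: C, integral causality)
b1 stroke at J1  (C2: C, integral causality)
b3 stroke at I1  (J1 needs exactly one f-in)

dp_I1/dt = E_Se1 - q_C1/4 - q_C2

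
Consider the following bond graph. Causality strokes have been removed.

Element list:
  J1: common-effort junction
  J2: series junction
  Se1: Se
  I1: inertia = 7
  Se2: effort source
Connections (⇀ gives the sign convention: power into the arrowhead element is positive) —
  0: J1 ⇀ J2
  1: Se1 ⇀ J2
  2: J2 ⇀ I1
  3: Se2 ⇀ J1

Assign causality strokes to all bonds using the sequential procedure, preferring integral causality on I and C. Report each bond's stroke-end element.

#1 →J2  (source Se1 imposes e)
#3 →J1  (source Se2 imposes e)
#0 →J2  (J1 effort already set via bond 3)
#2 →I1  (J2 needs exactly one f-in)

#0 |J2
#1 |J2
#2 |I1
#3 |J1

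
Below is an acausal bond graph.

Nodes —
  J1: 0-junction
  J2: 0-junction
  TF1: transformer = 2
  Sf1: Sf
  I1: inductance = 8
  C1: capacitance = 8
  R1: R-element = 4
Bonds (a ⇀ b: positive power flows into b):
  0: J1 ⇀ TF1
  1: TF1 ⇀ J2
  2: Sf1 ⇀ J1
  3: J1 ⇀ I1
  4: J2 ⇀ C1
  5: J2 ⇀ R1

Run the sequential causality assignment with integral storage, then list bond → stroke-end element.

β0 stroke at J1
β1 stroke at TF1
β2 stroke at Sf1
β3 stroke at I1
β4 stroke at J2
β5 stroke at R1

#2 stroke→Sf1  (source Sf1 imposes f)
#3 stroke→I1  (I1: I, integral causality)
#0 stroke→J1  (closing 0-jn rule on J1)
#1 stroke→TF1  (TF1 one-in-one-out from 0)
#4 stroke→J2  (C1: C, integral causality)
#5 stroke→R1  (J2 effort already set via bond 4)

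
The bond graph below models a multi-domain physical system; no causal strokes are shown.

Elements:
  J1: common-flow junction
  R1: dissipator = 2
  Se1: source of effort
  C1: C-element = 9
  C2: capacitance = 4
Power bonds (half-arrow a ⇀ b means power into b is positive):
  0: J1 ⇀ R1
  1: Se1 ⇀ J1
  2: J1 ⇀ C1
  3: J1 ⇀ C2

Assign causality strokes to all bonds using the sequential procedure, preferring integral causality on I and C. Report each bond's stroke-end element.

b0 stroke→R1
b1 stroke→J1
b2 stroke→J1
b3 stroke→J1

bond 1 stroke at J1  (Se1 fixes effort; stroke away)
bond 2 stroke at J1  (prefer integral on C1)
bond 3 stroke at J1  (prefer integral on C2)
bond 0 stroke at R1  (J1: last free bond brings flow in)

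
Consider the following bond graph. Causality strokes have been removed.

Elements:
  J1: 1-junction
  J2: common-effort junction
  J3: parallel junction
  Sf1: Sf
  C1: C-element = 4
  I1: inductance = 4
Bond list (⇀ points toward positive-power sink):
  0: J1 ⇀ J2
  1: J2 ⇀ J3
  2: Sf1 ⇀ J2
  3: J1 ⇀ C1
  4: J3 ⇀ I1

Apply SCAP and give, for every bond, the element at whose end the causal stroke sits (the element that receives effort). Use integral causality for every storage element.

#0 stroke at J2
#1 stroke at J3
#2 stroke at Sf1
#3 stroke at J1
#4 stroke at I1

b2 |Sf1  (source Sf1 imposes f)
b3 |J1  (prefer integral on C1)
b0 |J2  (J1: last free bond brings flow in)
b1 |J3  (0-jn J2 has e-setter on 0)
b4 |I1  (common-e at J3 fixed by 1)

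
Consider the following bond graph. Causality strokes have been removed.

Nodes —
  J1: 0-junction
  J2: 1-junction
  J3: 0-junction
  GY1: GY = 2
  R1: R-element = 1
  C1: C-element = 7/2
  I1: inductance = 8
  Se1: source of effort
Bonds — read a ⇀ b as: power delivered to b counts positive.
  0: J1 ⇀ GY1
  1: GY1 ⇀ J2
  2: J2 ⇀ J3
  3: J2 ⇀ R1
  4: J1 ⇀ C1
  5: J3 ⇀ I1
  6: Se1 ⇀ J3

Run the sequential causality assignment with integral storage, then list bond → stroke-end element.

#0 stroke at GY1
#1 stroke at GY1
#2 stroke at J2
#3 stroke at J2
#4 stroke at J1
#5 stroke at I1
#6 stroke at J3

#6 stroke→J3  (source Se1 imposes e)
#2 stroke→J2  (common-e at J3 fixed by 6)
#5 stroke→I1  (common-e at J3 fixed by 6)
#4 stroke→J1  (C1 outputs effort q/C1)
#0 stroke→GY1  (J1 effort already set via bond 4)
#1 stroke→GY1  (GY1 both-in/both-out from 0)
#3 stroke→J2  (1-jn J2 has f-setter on 1)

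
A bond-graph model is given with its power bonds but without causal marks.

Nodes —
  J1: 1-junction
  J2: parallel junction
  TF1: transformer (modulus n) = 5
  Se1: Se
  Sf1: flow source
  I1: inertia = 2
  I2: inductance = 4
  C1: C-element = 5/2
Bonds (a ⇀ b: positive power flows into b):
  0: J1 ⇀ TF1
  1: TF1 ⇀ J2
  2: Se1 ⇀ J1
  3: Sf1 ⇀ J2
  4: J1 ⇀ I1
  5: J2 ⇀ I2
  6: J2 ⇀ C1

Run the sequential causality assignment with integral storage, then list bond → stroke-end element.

β2 →J1  (source Se1 imposes e)
β3 →Sf1  (source Sf1 imposes f)
β4 →I1  (I1: I, integral causality)
β0 →J1  (J1 flow already set via bond 4)
β1 →TF1  (TF TF1: opposite of bond 0)
β5 →I2  (I2 outputs flow p/I2)
β6 →J2  (closing 0-jn rule on J2)

#0 stroke at J1
#1 stroke at TF1
#2 stroke at J1
#3 stroke at Sf1
#4 stroke at I1
#5 stroke at I2
#6 stroke at J2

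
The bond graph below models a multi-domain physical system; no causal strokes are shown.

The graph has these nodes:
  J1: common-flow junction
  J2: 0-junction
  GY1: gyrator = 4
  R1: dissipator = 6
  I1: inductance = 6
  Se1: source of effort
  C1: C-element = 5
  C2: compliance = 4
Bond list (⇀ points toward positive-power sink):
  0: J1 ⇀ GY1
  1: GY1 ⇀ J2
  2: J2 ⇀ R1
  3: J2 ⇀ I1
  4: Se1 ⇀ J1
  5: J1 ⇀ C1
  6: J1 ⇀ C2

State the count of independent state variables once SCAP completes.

3  (C1, C2, I1 all integral)

#4 →J1  (Se1: effort source, stroke at far end)
#3 →I1  (prefer integral on I1)
#5 →J1  (C1: C, integral causality)
#6 →J1  (C2: C, integral causality)
#0 →GY1  (closing 1-jn rule on J1)
#1 →GY1  (GY1 both-in/both-out from 0)
#2 →J2  (J2 needs exactly one e-in)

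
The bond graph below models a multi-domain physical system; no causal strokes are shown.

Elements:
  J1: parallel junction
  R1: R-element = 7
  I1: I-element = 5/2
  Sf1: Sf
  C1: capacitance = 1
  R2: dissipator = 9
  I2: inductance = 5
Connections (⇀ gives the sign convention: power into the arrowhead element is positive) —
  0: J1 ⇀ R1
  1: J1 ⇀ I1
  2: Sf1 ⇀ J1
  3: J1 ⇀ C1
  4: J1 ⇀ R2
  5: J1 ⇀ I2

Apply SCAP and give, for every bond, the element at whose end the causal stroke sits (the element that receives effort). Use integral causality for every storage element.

β0 stroke→R1
β1 stroke→I1
β2 stroke→Sf1
β3 stroke→J1
β4 stroke→R2
β5 stroke→I2

b2 stroke at Sf1  (Sf1 (Sf) sets flow on bond)
b1 stroke at I1  (I1 outputs flow p/I1)
b3 stroke at J1  (prefer integral on C1)
b0 stroke at R1  (J1: bond 3 brought effort, rest push out)
b4 stroke at R2  (common-e at J1 fixed by 3)
b5 stroke at I2  (common-e at J1 fixed by 3)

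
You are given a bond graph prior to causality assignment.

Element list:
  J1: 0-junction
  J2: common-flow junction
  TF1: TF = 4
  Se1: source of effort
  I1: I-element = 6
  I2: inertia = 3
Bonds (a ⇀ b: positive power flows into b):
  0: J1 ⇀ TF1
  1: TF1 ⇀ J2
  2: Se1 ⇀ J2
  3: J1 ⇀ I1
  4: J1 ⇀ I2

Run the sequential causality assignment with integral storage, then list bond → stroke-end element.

β0 stroke→J1
β1 stroke→TF1
β2 stroke→J2
β3 stroke→I1
β4 stroke→I2

bond 2 stroke at J2  (source Se1 imposes e)
bond 1 stroke at TF1  (J2: last free bond brings flow in)
bond 0 stroke at J1  (TF TF1: opposite of bond 1)
bond 3 stroke at I1  (common-e at J1 fixed by 0)
bond 4 stroke at I2  (0-jn J1 has e-setter on 0)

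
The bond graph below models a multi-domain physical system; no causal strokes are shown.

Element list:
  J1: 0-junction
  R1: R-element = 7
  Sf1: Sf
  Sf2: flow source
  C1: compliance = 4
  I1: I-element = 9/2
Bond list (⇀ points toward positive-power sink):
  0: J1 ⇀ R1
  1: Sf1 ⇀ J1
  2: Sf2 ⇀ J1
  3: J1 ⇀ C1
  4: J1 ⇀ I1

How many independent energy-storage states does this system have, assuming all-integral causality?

#1 |Sf1  (source Sf1 imposes f)
#2 |Sf2  (Sf2 fixes flow; stroke at Sf2)
#3 |J1  (C1 integral (e out))
#0 |R1  (J1 effort already set via bond 3)
#4 |I1  (J1 effort already set via bond 3)

2  (C1, I1 all integral)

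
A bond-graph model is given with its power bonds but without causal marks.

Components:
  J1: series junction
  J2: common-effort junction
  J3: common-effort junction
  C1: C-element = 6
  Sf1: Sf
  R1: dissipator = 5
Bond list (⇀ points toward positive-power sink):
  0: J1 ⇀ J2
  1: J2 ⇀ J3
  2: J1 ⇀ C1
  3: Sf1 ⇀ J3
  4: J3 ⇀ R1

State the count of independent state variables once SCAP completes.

#3 stroke at Sf1  (Sf1: flow source, stroke at near end)
#2 stroke at J1  (C1 outputs effort q/C1)
#0 stroke at J2  (J1 needs exactly one f-in)
#1 stroke at J3  (J2 effort already set via bond 0)
#4 stroke at R1  (0-jn J3 has e-setter on 1)

1  (C1 all integral)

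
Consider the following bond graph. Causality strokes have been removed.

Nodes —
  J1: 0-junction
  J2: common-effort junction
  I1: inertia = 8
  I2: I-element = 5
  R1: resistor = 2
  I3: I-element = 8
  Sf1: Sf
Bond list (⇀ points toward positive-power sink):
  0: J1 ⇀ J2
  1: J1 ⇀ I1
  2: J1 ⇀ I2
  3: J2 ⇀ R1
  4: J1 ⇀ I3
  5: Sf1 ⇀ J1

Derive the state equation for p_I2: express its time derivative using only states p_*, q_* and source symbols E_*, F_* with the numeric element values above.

#5 →Sf1  (Sf1: flow source, stroke at near end)
#1 →I1  (prefer integral on I1)
#2 →I2  (I2: I, integral causality)
#4 →I3  (prefer integral on I3)
#0 →J1  (J1 needs exactly one e-in)
#3 →J2  (J2: last free bond brings effort in)

dp_I2/dt = 2*F_Sf1 - p_I1/4 - 2*p_I2/5 - p_I3/4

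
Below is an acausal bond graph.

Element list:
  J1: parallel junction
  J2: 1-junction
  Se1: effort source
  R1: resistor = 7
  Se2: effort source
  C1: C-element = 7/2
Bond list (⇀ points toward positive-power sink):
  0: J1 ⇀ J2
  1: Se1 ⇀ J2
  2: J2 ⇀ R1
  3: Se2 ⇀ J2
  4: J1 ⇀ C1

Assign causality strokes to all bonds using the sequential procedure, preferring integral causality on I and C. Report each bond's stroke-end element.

b0 stroke→J2
b1 stroke→J2
b2 stroke→R1
b3 stroke→J2
b4 stroke→J1

#1 stroke at J2  (Se1: effort source, stroke at far end)
#3 stroke at J2  (Se2 (Se) sets effort on bond)
#4 stroke at J1  (C1 outputs effort q/C1)
#0 stroke at J2  (0-jn J1 has e-setter on 4)
#2 stroke at R1  (J2: last free bond brings flow in)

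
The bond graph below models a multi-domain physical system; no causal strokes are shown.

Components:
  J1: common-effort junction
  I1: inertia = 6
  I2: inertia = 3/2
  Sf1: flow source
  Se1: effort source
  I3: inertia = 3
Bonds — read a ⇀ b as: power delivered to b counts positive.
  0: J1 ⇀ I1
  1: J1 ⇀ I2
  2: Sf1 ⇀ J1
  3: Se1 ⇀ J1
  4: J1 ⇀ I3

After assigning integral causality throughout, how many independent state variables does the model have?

3  (I1, I2, I3 all integral)

β2 |Sf1  (Sf1 fixes flow; stroke at Sf1)
β3 |J1  (source Se1 imposes e)
β0 |I1  (J1 effort already set via bond 3)
β1 |I2  (common-e at J1 fixed by 3)
β4 |I3  (0-jn J1 has e-setter on 3)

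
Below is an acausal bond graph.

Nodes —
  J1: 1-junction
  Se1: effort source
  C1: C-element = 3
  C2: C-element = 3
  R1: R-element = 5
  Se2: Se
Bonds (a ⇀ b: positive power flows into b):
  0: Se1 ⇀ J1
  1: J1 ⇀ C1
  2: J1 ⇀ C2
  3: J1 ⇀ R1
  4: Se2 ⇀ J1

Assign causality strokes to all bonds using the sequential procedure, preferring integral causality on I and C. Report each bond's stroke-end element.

bond 0 stroke→J1  (source Se1 imposes e)
bond 4 stroke→J1  (Se2: effort source, stroke at far end)
bond 1 stroke→J1  (prefer integral on C1)
bond 2 stroke→J1  (C2 outputs effort q/C2)
bond 3 stroke→R1  (J1 needs exactly one f-in)

#0 stroke→J1
#1 stroke→J1
#2 stroke→J1
#3 stroke→R1
#4 stroke→J1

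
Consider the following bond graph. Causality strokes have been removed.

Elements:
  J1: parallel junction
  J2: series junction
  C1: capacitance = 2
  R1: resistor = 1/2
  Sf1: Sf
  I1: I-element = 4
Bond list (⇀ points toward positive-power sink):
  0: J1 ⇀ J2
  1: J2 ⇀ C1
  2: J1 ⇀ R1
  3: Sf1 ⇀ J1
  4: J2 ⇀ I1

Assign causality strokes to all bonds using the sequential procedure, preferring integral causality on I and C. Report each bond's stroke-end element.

#0 →J2
#1 →J2
#2 →J1
#3 →Sf1
#4 →I1

bond 3 stroke at Sf1  (Sf1 (Sf) sets flow on bond)
bond 1 stroke at J2  (C1: C, integral causality)
bond 4 stroke at I1  (I1 integral (f out))
bond 0 stroke at J2  (1-jn J2 has f-setter on 4)
bond 2 stroke at J1  (only one effort-in slot at J1)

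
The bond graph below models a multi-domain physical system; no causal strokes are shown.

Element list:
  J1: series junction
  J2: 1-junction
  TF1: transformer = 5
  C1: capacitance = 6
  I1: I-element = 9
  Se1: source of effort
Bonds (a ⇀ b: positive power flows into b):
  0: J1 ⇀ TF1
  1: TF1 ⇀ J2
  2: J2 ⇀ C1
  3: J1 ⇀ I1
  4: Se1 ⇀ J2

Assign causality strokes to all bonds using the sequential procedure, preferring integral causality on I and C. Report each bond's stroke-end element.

#0 stroke→J1
#1 stroke→TF1
#2 stroke→J2
#3 stroke→I1
#4 stroke→J2

bond 4 |J2  (source Se1 imposes e)
bond 2 |J2  (C1 outputs effort q/C1)
bond 1 |TF1  (only one flow-in slot at J2)
bond 0 |J1  (through TF1, causality passes straight; one stroke at TF1)
bond 3 |I1  (only one flow-in slot at J1)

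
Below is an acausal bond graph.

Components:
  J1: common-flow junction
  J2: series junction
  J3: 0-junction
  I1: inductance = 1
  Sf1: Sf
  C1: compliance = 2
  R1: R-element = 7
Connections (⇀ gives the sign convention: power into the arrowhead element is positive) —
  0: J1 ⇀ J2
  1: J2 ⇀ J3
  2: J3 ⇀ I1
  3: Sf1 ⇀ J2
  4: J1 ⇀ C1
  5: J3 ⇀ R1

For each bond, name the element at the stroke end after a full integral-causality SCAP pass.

#0 stroke→J2
#1 stroke→J2
#2 stroke→I1
#3 stroke→Sf1
#4 stroke→J1
#5 stroke→J3

β3 |Sf1  (Sf1 (Sf) sets flow on bond)
β0 |J2  (J2 flow already set via bond 3)
β1 |J2  (J2: bond 3 brought flow, rest push out)
β4 |J1  (J1: bond 0 brought flow, rest push out)
β2 |I1  (I1: I, integral causality)
β5 |J3  (J3 needs exactly one e-in)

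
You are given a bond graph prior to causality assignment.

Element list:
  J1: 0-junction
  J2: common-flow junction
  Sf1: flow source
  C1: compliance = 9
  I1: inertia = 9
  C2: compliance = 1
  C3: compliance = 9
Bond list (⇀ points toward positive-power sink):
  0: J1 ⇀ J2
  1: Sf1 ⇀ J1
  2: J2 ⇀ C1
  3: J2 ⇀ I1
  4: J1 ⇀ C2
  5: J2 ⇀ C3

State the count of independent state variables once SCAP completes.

bond 1 stroke→Sf1  (source Sf1 imposes f)
bond 2 stroke→J2  (prefer integral on C1)
bond 3 stroke→I1  (I1 outputs flow p/I1)
bond 0 stroke→J2  (J2 flow already set via bond 3)
bond 5 stroke→J2  (J2: bond 3 brought flow, rest push out)
bond 4 stroke→J1  (J1: last free bond brings effort in)

4  (C1, C2, C3, I1 all integral)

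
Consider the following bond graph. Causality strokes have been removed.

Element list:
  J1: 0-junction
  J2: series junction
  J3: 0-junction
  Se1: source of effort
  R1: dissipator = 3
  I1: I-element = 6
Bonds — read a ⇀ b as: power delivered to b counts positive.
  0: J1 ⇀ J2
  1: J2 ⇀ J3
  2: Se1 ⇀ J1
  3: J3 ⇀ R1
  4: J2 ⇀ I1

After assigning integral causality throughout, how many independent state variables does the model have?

1  (I1 all integral)

β2 stroke at J1  (Se1 fixes effort; stroke away)
β0 stroke at J2  (common-e at J1 fixed by 2)
β4 stroke at I1  (I1 integral (f out))
β1 stroke at J2  (common-f at J2 fixed by 4)
β3 stroke at J3  (only one effort-in slot at J3)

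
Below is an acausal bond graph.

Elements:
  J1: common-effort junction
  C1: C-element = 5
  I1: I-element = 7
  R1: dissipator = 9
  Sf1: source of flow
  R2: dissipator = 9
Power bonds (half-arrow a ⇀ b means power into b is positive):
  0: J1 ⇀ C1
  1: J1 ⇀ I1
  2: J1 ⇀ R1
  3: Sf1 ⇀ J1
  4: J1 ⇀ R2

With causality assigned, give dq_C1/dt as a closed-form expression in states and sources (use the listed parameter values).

dq_C1/dt = F_Sf1 - p_I1/7 - 2*q_C1/45

bond 3 |Sf1  (Sf1 fixes flow; stroke at Sf1)
bond 0 |J1  (prefer integral on C1)
bond 1 |I1  (common-e at J1 fixed by 0)
bond 2 |R1  (J1 effort already set via bond 0)
bond 4 |R2  (0-jn J1 has e-setter on 0)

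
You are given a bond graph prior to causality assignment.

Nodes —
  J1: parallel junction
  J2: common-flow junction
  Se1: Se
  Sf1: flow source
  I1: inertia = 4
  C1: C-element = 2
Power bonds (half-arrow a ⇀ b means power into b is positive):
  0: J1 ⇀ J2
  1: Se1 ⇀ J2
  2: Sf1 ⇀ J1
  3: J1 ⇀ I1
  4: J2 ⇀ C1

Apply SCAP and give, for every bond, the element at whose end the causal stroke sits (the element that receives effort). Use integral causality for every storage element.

b1 →J2  (Se1 fixes effort; stroke away)
b2 →Sf1  (Sf1 (Sf) sets flow on bond)
b3 →I1  (I1 integral (f out))
b0 →J1  (closing 0-jn rule on J1)
b4 →J2  (1-jn J2 has f-setter on 0)

bond 0 →J1
bond 1 →J2
bond 2 →Sf1
bond 3 →I1
bond 4 →J2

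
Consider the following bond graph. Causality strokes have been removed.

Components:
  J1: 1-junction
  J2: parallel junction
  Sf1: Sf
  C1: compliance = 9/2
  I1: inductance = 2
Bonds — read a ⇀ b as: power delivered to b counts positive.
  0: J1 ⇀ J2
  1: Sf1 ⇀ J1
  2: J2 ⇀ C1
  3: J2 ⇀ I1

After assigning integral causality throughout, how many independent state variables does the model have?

2  (C1, I1 all integral)

β1 |Sf1  (Sf1 (Sf) sets flow on bond)
β0 |J1  (J1 flow already set via bond 1)
β2 |J2  (prefer integral on C1)
β3 |I1  (J2 effort already set via bond 2)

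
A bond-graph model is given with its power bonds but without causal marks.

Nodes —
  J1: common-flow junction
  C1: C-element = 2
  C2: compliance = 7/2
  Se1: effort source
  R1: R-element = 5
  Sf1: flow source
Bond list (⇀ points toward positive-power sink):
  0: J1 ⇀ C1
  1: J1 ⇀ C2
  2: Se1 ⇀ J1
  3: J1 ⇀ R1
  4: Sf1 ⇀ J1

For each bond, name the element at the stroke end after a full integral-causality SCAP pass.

#2 →J1  (Se1: effort source, stroke at far end)
#4 →Sf1  (Sf1: flow source, stroke at near end)
#0 →J1  (common-f at J1 fixed by 4)
#1 →J1  (1-jn J1 has f-setter on 4)
#3 →J1  (J1 flow already set via bond 4)

#0 |J1
#1 |J1
#2 |J1
#3 |J1
#4 |Sf1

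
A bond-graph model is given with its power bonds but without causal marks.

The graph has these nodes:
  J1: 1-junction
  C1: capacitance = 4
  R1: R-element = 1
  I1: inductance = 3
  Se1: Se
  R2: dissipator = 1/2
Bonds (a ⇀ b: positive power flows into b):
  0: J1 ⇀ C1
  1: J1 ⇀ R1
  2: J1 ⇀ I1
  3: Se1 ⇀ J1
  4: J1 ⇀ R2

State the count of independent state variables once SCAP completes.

2  (C1, I1 all integral)

bond 3 |J1  (Se1 (Se) sets effort on bond)
bond 0 |J1  (C1 integral (e out))
bond 2 |I1  (I1 outputs flow p/I1)
bond 1 |J1  (J1: bond 2 brought flow, rest push out)
bond 4 |J1  (common-f at J1 fixed by 2)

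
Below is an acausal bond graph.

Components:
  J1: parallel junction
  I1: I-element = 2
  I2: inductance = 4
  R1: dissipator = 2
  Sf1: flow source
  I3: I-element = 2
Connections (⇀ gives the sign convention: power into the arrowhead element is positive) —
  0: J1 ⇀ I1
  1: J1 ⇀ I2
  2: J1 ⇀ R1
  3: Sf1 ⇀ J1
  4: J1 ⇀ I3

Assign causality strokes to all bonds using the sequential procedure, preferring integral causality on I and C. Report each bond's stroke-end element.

b0 |I1
b1 |I2
b2 |J1
b3 |Sf1
b4 |I3

b3 →Sf1  (Sf1 (Sf) sets flow on bond)
b0 →I1  (I1 integral (f out))
b1 →I2  (I2 integral (f out))
b4 →I3  (I3 outputs flow p/I3)
b2 →J1  (only one effort-in slot at J1)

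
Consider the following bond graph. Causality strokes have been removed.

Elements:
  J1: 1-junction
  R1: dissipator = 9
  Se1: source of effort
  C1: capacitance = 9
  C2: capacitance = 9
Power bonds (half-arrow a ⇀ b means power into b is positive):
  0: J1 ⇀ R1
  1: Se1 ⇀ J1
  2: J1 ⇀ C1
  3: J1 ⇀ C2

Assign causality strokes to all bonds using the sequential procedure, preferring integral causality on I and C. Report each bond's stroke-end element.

#0 stroke→R1
#1 stroke→J1
#2 stroke→J1
#3 stroke→J1

b1 stroke at J1  (Se1: effort source, stroke at far end)
b2 stroke at J1  (C1: C, integral causality)
b3 stroke at J1  (C2: C, integral causality)
b0 stroke at R1  (J1: last free bond brings flow in)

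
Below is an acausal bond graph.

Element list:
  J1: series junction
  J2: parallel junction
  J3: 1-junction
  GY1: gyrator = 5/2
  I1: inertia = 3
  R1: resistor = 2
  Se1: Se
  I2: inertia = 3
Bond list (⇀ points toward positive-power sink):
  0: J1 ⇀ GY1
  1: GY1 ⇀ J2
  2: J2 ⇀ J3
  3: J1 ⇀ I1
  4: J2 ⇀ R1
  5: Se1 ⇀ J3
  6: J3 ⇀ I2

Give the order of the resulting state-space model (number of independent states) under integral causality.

2  (I1, I2 all integral)

b5 →J3  (Se1: effort source, stroke at far end)
b3 →I1  (I1 outputs flow p/I1)
b0 →J1  (J1 flow already set via bond 3)
b1 →J2  (through GY1, causality inverts; strokes same side of GY1)
b2 →J3  (common-e at J2 fixed by 1)
b4 →R1  (J2: bond 1 brought effort, rest push out)
b6 →I2  (closing 1-jn rule on J3)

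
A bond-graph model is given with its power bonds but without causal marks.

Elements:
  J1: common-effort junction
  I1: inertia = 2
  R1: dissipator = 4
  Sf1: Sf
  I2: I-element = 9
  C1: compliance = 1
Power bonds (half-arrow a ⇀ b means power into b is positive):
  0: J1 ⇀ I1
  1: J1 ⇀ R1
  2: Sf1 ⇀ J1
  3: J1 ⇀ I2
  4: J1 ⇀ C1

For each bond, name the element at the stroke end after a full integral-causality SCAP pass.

β0 stroke→I1
β1 stroke→R1
β2 stroke→Sf1
β3 stroke→I2
β4 stroke→J1

β2 stroke→Sf1  (source Sf1 imposes f)
β0 stroke→I1  (I1 integral (f out))
β3 stroke→I2  (I2 outputs flow p/I2)
β4 stroke→J1  (C1 outputs effort q/C1)
β1 stroke→R1  (common-e at J1 fixed by 4)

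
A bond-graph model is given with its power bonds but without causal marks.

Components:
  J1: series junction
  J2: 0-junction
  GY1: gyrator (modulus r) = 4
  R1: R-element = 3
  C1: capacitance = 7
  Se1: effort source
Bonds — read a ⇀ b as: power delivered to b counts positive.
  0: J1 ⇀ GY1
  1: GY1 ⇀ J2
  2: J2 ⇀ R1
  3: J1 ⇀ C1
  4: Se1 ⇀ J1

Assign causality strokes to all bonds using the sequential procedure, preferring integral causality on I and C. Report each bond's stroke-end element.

#4 stroke→J1  (Se1: effort source, stroke at far end)
#3 stroke→J1  (C1 outputs effort q/C1)
#0 stroke→GY1  (only one flow-in slot at J1)
#1 stroke→GY1  (GY1 both-in/both-out from 0)
#2 stroke→J2  (only one effort-in slot at J2)

#0 stroke→GY1
#1 stroke→GY1
#2 stroke→J2
#3 stroke→J1
#4 stroke→J1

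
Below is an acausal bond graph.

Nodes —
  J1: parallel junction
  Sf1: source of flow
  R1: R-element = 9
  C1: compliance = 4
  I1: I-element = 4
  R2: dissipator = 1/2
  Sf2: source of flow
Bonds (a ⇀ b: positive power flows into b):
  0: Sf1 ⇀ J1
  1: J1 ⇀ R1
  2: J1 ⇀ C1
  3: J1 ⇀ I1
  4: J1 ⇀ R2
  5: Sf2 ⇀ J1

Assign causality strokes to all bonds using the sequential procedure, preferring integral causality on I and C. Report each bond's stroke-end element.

#0 |Sf1  (Sf1 (Sf) sets flow on bond)
#5 |Sf2  (Sf2 fixes flow; stroke at Sf2)
#2 |J1  (prefer integral on C1)
#1 |R1  (J1: bond 2 brought effort, rest push out)
#3 |I1  (common-e at J1 fixed by 2)
#4 |R2  (common-e at J1 fixed by 2)

bond 0 stroke→Sf1
bond 1 stroke→R1
bond 2 stroke→J1
bond 3 stroke→I1
bond 4 stroke→R2
bond 5 stroke→Sf2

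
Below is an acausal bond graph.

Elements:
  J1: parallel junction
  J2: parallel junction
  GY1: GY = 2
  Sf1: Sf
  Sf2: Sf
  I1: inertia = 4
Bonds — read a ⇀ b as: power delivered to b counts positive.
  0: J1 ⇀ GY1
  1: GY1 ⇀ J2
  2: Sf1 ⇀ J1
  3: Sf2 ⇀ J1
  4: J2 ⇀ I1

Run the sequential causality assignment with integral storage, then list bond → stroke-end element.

b2 |Sf1  (Sf1 (Sf) sets flow on bond)
b3 |Sf2  (source Sf2 imposes f)
b0 |J1  (closing 0-jn rule on J1)
b1 |J2  (GY1: gyrator matches bond 0)
b4 |I1  (common-e at J2 fixed by 1)

b0 stroke at J1
b1 stroke at J2
b2 stroke at Sf1
b3 stroke at Sf2
b4 stroke at I1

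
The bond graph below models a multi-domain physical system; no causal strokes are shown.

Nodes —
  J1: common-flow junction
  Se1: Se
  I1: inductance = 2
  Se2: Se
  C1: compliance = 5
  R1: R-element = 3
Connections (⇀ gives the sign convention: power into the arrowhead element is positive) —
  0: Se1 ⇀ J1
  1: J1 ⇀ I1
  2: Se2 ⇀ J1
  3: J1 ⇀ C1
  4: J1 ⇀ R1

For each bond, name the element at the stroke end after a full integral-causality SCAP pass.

β0 stroke→J1
β1 stroke→I1
β2 stroke→J1
β3 stroke→J1
β4 stroke→J1

β0 stroke→J1  (Se1 (Se) sets effort on bond)
β2 stroke→J1  (Se2 (Se) sets effort on bond)
β1 stroke→I1  (I1 outputs flow p/I1)
β3 stroke→J1  (1-jn J1 has f-setter on 1)
β4 stroke→J1  (1-jn J1 has f-setter on 1)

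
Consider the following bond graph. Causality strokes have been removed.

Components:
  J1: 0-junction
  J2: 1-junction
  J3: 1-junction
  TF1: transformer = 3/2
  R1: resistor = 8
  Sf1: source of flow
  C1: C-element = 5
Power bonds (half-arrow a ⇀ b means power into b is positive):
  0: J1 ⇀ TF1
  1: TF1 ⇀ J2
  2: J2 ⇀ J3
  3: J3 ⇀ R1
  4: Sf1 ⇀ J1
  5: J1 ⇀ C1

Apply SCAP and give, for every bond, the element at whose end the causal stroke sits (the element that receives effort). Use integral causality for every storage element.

β0 stroke at TF1
β1 stroke at J2
β2 stroke at J3
β3 stroke at R1
β4 stroke at Sf1
β5 stroke at J1

b4 stroke at Sf1  (Sf1 fixes flow; stroke at Sf1)
b5 stroke at J1  (C1 outputs effort q/C1)
b0 stroke at TF1  (J1: bond 5 brought effort, rest push out)
b1 stroke at J2  (TF1 one-in-one-out from 0)
b2 stroke at J3  (closing 1-jn rule on J2)
b3 stroke at R1  (only one flow-in slot at J3)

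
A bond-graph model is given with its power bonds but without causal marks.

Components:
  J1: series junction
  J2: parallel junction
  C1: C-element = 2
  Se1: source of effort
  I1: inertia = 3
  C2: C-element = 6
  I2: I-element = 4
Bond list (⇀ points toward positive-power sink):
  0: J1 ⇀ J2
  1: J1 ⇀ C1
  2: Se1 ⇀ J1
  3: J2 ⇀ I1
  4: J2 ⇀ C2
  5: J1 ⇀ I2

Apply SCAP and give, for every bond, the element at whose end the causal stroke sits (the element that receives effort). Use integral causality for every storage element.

β2 stroke→J1  (Se1 fixes effort; stroke away)
β1 stroke→J1  (C1 integral (e out))
β3 stroke→I1  (I1: I, integral causality)
β4 stroke→J2  (C2: C, integral causality)
β0 stroke→J1  (J2: bond 4 brought effort, rest push out)
β5 stroke→I2  (J1: last free bond brings flow in)

β0 stroke→J1
β1 stroke→J1
β2 stroke→J1
β3 stroke→I1
β4 stroke→J2
β5 stroke→I2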